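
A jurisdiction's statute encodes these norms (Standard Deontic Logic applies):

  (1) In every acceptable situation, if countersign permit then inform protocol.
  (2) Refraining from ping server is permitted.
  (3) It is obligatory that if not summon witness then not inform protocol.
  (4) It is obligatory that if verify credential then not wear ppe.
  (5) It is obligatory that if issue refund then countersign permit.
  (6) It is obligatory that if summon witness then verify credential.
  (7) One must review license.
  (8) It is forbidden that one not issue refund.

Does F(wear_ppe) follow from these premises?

Yes

Premise 8, F(¬issue_refund), is equivalent to O(issue_refund).
With premise 5, O(issue_refund → countersign_permit), the K-axiom yields O(countersign_permit).
From O(countersign_permit) and premise 1, O(countersign_permit → inform_protocol), we obtain O(inform_protocol).
Premise 3, O(¬summon_witness → ¬inform_protocol), contraposes to O(inform_protocol → summon_witness); with O(inform_protocol) we get O(summon_witness).
With premise 6, O(summon_witness → verify_credential), the K-axiom yields O(verify_credential).
From O(verify_credential) and premise 4, O(verify_credential → ¬wear_ppe), we obtain O(¬wear_ppe).
Premises 2, 7 do not contribute to this derivation.
So O(¬wear_ppe) holds, i.e. F(wear_ppe). The claim follows.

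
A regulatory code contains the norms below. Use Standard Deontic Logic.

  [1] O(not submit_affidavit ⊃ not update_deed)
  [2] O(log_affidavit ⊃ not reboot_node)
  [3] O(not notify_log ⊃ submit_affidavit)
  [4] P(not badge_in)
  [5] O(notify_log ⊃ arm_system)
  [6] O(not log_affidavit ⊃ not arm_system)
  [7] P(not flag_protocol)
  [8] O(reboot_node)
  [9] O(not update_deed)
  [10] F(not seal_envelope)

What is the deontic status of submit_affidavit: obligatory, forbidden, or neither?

Obligatory

From premise 8 we have O(reboot_node).
Premise 2 is O(log_affidavit ⊃ not reboot_node); contrapositively O(reboot_node ⊃ not log_affidavit). Since O(reboot_node) holds, K gives O(not log_affidavit).
From O(not log_affidavit) and premise 6, O(not log_affidavit ⊃ not arm_system), we obtain O(not arm_system).
Premise 5, O(notify_log ⊃ arm_system), contraposes to O(not arm_system ⊃ not notify_log); with O(not arm_system) we get O(not notify_log).
Premise 3 is O(not notify_log ⊃ submit_affidavit); since O(not notify_log), deontic closure gives O(submit_affidavit).
Premises 1, 4, 7, 9, 10 do not contribute to this derivation.
Hence submit_affidavit is obligatory.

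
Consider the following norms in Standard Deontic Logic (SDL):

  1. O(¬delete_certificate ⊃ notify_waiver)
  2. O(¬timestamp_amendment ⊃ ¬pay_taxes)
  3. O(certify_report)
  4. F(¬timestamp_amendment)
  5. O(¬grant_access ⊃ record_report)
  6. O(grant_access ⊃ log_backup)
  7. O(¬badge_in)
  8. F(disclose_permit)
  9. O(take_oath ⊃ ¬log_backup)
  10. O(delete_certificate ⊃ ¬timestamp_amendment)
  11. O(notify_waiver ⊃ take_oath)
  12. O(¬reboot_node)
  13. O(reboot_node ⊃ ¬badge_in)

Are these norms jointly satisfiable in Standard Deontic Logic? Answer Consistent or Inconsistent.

Consistent

Premise 13 is O(reboot_node ⊃ ¬badge_in); even if O(¬badge_in) held, inferring O(reboot_node) would be affirming the consequent — invalid.
So O(reboot_node) is not derivable, and the apparent clash with O(¬reboot_node) does not arise.
A world satisfying every obligation exists (e.g. badge_in=false, certify_report=true, delete_certificate=false, disclose_permit=false, grant_access=false, log_backup=false, notify_waiver=true, pay_taxes=false, reboot_node=false, record_report=true, take_oath=true, timestamp_amendment=true); no atom is both obligatory and forbidden, so the set is consistent.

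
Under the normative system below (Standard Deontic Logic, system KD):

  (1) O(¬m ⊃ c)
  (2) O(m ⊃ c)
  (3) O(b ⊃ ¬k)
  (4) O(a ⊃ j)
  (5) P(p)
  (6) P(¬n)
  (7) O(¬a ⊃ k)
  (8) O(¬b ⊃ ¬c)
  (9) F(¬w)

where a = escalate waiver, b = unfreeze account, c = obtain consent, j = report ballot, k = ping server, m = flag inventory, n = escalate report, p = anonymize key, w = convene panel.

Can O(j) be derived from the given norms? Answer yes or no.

Premises 1 and 2 cover both cases: O(¬m ⊃ c) and O(m ⊃ c). Since ¬m ∨ m is a tautology, O(c) follows.
The contrapositive of premise 8 (O(¬b ⊃ ¬c)) is O(c ⊃ b), and O(c) is already established, so O(b).
From O(b) and premise 3, O(b ⊃ ¬k), we obtain O(¬k).
Premise 7, O(¬a ⊃ k), contraposes to O(¬k ⊃ a); with O(¬k) we get O(a).
From O(a) and premise 4, O(a ⊃ j), we obtain O(j).
Premises 5, 6, 9 do not contribute to this derivation.
So O(j) follows.

Yes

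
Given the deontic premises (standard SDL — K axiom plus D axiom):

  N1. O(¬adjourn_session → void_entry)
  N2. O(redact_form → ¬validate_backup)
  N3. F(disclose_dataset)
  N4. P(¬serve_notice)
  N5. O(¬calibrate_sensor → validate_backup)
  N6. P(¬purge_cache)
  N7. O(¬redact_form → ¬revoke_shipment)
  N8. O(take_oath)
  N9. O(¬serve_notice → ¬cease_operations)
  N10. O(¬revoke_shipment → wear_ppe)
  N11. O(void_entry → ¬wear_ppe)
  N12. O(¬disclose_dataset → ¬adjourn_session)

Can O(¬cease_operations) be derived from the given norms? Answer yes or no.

Premise 9 is O(¬serve_notice → ¬cease_operations), but O(¬serve_notice) is not derivable from the premises (the permission P(¬serve_notice) asserts only ¬O(serve_notice), not O(¬serve_notice)), so it does not yield O(¬cease_operations).
No other premise forces O(¬cease_operations). An ideal world satisfying every premise can still have ¬cease_operations false, so O(¬cease_operations) is not derivable.

No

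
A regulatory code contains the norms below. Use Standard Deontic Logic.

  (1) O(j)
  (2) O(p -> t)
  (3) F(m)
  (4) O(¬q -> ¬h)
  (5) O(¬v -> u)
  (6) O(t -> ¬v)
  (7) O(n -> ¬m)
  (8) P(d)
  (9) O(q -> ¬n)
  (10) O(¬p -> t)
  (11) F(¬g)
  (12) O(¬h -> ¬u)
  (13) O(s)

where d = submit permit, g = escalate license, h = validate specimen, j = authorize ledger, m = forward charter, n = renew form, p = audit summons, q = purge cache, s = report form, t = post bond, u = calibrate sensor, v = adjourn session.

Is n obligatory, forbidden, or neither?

By case analysis on p: premise 2 gives O(p -> t) and premise 10 gives O(¬p -> t), so O(t) either way.
From O(t) and premise 6, O(t -> ¬v), we obtain O(¬v).
Applying K to premise 5 (O(¬v -> u)) and O(¬v) yields O(u).
Premise 12 is O(¬h -> ¬u); contrapositively O(u -> h). Since O(u) holds, K gives O(h).
Premise 4, O(¬q -> ¬h), contraposes to O(h -> q); with O(h) we get O(q).
With premise 9, O(q -> ¬n), the K-axiom yields O(¬n).
Premises 1, 3, 7, 8, 11, 13 do not contribute to this derivation.
Thus O(¬n), which is F(n): n is forbidden.

Forbidden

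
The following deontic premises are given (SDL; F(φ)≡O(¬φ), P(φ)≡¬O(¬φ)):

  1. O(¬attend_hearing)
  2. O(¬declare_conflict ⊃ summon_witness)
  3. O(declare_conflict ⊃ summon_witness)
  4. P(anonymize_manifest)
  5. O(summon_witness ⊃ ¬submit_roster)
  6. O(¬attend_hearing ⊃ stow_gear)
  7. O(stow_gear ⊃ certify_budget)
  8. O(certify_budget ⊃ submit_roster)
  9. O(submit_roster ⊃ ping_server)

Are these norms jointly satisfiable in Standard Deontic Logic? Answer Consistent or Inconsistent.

Inconsistent

Premises 3 and 2 are O(declare_conflict ⊃ summon_witness) and O(¬declare_conflict ⊃ summon_witness); every ideal world satisfies declare_conflict or ¬declare_conflict, so in either case summon_witness holds — hence O(summon_witness).
Applying K to premise 5 (O(summon_witness ⊃ ¬submit_roster)) and O(summon_witness) yields O(¬submit_roster).
Premise 8, O(certify_budget ⊃ submit_roster), contraposes to O(¬submit_roster ⊃ ¬certify_budget); with O(¬submit_roster) we get O(¬certify_budget).
The contrapositive of premise 7 (O(stow_gear ⊃ certify_budget)) is O(¬certify_budget ⊃ ¬stow_gear), and O(¬certify_budget) is already established, so O(¬stow_gear).
The contrapositive of premise 6 (O(¬attend_hearing ⊃ stow_gear)) is O(¬stow_gear ⊃ attend_hearing), and O(¬stow_gear) is already established, so O(attend_hearing).
But premise 1 directly asserts O(¬attend_hearing).
We now have both O(attend_hearing) and O(¬attend_hearing) — attend_hearing is simultaneously obligatory and forbidden, violating the D-axiom.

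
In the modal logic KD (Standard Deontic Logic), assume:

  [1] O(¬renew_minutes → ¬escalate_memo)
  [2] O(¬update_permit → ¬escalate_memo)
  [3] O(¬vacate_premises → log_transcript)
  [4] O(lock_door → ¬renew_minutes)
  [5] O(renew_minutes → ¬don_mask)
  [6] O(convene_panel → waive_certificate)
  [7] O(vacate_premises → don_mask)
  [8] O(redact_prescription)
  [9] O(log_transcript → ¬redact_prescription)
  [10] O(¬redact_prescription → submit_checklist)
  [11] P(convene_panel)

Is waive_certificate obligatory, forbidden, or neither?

Premise 6 is O(convene_panel → waive_certificate), but O(convene_panel) is not derivable from the premises (the permission P(convene_panel) asserts only ¬O(¬convene_panel), not O(convene_panel)), so it does not yield O(waive_certificate).
No premise or chain of K-axiom applications forces O(waive_certificate), and none forces O(¬waive_certificate). So waive_certificate is neither obligatory nor forbidden under these norms.

Neither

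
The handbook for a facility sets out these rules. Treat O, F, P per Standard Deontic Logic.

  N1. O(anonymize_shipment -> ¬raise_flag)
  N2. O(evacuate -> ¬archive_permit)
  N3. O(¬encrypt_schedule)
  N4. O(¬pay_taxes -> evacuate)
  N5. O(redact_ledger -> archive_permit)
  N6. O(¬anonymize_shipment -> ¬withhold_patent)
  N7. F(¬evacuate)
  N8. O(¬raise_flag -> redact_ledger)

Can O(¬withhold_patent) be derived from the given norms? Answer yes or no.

F(¬evacuate) at premise 7 means O(evacuate).
Applying K to premise 2 (O(evacuate -> ¬archive_permit)) and O(evacuate) yields O(¬archive_permit).
Premise 5, O(redact_ledger -> archive_permit), contraposes to O(¬archive_permit -> ¬redact_ledger); with O(¬archive_permit) we get O(¬redact_ledger).
Premise 8 is O(¬raise_flag -> redact_ledger); contrapositively O(¬redact_ledger -> raise_flag). Since O(¬redact_ledger) holds, K gives O(raise_flag).
Premise 1, O(anonymize_shipment -> ¬raise_flag), contraposes to O(raise_flag -> ¬anonymize_shipment); with O(raise_flag) we get O(¬anonymize_shipment).
Premise 6 is O(¬anonymize_shipment -> ¬withhold_patent); since O(¬anonymize_shipment), deontic closure gives O(¬withhold_patent).
Premises 3, 4 do not contribute to this derivation.
So O(¬withhold_patent) follows.

Yes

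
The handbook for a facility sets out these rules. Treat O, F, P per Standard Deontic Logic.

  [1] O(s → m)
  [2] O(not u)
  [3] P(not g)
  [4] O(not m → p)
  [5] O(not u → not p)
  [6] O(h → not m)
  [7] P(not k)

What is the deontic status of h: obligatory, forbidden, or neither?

Forbidden

Premise 2 states O(not u) outright.
Premise 5 is O(not u → not p); since O(not u), deontic closure gives O(not p).
The contrapositive of premise 4 (O(not m → p)) is O(not p → m), and O(not p) is already established, so O(m).
The contrapositive of premise 6 (O(h → not m)) is O(m → not h), and O(m) is already established, so O(not h).
Premises 1, 3, 7 do not contribute to this derivation.
Thus O(not h), which is F(h): h is forbidden.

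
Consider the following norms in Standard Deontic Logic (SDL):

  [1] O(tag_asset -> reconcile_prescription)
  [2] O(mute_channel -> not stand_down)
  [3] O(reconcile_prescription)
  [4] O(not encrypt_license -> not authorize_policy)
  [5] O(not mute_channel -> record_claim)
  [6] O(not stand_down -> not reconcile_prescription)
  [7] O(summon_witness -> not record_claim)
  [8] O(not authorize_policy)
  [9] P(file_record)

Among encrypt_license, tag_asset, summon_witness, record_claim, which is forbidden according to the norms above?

summon_witness

From premise 3 we have O(reconcile_prescription).
Premise 6, O(not stand_down -> not reconcile_prescription), contraposes to O(reconcile_prescription -> stand_down); with O(reconcile_prescription) we get O(stand_down).
The contrapositive of premise 2 (O(mute_channel -> not stand_down)) is O(stand_down -> not mute_channel), and O(stand_down) is already established, so O(not mute_channel).
From O(not mute_channel) and premise 5, O(not mute_channel -> record_claim), we obtain O(record_claim).
Premise 7 is O(summon_witness -> not record_claim); contrapositively O(record_claim -> not summon_witness). Since O(record_claim) holds, K gives O(not summon_witness).
So O(not summon_witness) holds, i.e. summon_witness is forbidden. None of the other listed options is forbidden under the premises.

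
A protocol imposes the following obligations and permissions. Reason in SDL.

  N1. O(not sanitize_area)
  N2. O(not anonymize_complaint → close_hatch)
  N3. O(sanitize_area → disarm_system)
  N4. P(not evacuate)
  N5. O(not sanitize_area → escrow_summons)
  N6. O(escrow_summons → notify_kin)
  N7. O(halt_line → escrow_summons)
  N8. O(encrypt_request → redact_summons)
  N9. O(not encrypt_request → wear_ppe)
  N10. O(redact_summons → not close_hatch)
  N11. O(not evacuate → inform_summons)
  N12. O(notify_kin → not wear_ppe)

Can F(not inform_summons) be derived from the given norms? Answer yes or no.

No

Premise 11 is O(not evacuate → inform_summons), but O(not evacuate) is not derivable from the premises (the permission P(not evacuate) asserts only not O(evacuate), not O(not evacuate)), so it does not yield O(inform_summons).
No other premise forces O(inform_summons). An ideal world satisfying every premise can still have not inform_summons true, so F(not inform_summons) is not derivable.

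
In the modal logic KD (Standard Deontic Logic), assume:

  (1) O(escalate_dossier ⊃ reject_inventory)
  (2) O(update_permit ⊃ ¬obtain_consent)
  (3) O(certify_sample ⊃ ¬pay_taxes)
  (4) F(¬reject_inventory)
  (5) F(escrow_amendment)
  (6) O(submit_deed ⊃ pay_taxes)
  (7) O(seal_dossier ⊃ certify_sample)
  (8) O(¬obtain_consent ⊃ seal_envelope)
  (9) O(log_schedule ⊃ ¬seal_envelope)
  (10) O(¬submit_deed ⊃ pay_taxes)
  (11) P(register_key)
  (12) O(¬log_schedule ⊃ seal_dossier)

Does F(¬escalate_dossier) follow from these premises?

No

Premise 1 is O(escalate_dossier ⊃ reject_inventory); even if O(reject_inventory) held, inferring O(escalate_dossier) would be affirming the consequent — invalid.
No other premise forces O(escalate_dossier). An ideal world satisfying every premise can still have ¬escalate_dossier true, so F(¬escalate_dossier) is not derivable.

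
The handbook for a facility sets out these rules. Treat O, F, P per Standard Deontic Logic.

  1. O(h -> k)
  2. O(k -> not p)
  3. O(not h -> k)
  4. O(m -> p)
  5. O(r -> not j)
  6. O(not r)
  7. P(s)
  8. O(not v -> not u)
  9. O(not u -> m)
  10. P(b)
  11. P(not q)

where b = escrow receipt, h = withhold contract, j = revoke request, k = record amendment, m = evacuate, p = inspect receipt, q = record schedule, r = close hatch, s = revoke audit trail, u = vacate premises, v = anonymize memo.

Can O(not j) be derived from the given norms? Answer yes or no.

Premise 5 is O(r -> not j), but O(r) is not derivable from the premises, so it does not yield O(not j).
No other premise forces O(not j). An ideal world satisfying every premise can still have not j false, so O(not j) is not derivable.

No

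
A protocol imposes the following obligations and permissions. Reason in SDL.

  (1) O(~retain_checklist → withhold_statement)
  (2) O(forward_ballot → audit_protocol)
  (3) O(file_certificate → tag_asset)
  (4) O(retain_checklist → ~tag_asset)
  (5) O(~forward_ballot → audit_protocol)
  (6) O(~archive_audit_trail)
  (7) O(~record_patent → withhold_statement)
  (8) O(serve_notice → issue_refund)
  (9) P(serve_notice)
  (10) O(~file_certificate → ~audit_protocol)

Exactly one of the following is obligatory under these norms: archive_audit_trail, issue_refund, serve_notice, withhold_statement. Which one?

Premises 5 and 2 cover both cases: O(~forward_ballot → audit_protocol) and O(forward_ballot → audit_protocol). Since ~forward_ballot ∨ forward_ballot is a tautology, O(audit_protocol) follows.
The contrapositive of premise 10 (O(~file_certificate → ~audit_protocol)) is O(audit_protocol → file_certificate), and O(audit_protocol) is already established, so O(file_certificate).
With premise 3, O(file_certificate → tag_asset), the K-axiom yields O(tag_asset).
Premise 4, O(retain_checklist → ~tag_asset), contraposes to O(tag_asset → ~retain_checklist); with O(tag_asset) we get O(~retain_checklist).
Applying K to premise 1 (O(~retain_checklist → withhold_statement)) and O(~retain_checklist) yields O(withhold_statement).
So O(withhold_statement) holds — withhold_statement is obligatory. None of the other listed options is made obligatory by any chain of premises.

withhold_statement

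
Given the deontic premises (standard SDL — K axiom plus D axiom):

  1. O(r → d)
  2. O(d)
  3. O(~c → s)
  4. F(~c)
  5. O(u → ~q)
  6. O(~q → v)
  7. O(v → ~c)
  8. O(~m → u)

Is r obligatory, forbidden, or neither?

Premise 1 is O(r → d); even if O(d) held, inferring O(r) would be affirming the consequent — invalid.
No premise or chain of K-axiom applications forces O(r), and none forces O(~r). So r is neither obligatory nor forbidden under these norms.

Neither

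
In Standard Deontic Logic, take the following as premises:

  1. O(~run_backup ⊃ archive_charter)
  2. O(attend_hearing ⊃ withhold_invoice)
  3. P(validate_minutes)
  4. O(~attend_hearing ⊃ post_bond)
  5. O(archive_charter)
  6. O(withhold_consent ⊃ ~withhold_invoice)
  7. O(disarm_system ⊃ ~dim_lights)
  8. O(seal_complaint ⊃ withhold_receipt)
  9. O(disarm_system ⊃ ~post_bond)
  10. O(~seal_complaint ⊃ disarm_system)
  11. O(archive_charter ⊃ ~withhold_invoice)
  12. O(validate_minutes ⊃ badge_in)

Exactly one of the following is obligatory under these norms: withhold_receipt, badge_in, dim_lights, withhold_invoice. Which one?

withhold_receipt

From premise 5 we have O(archive_charter).
Applying K to premise 11 (O(archive_charter ⊃ ~withhold_invoice)) and O(archive_charter) yields O(~withhold_invoice).
Premise 2, O(attend_hearing ⊃ withhold_invoice), contraposes to O(~withhold_invoice ⊃ ~attend_hearing); with O(~withhold_invoice) we get O(~attend_hearing).
With premise 4, O(~attend_hearing ⊃ post_bond), the K-axiom yields O(post_bond).
Premise 9 is O(disarm_system ⊃ ~post_bond); contrapositively O(post_bond ⊃ ~disarm_system). Since O(post_bond) holds, K gives O(~disarm_system).
Premise 10 is O(~seal_complaint ⊃ disarm_system); contrapositively O(~disarm_system ⊃ seal_complaint). Since O(~disarm_system) holds, K gives O(seal_complaint).
Applying K to premise 8 (O(seal_complaint ⊃ withhold_receipt)) and O(seal_complaint) yields O(withhold_receipt).
So O(withhold_receipt) holds — withhold_receipt is obligatory. None of the other listed options is made obligatory by any chain of premises.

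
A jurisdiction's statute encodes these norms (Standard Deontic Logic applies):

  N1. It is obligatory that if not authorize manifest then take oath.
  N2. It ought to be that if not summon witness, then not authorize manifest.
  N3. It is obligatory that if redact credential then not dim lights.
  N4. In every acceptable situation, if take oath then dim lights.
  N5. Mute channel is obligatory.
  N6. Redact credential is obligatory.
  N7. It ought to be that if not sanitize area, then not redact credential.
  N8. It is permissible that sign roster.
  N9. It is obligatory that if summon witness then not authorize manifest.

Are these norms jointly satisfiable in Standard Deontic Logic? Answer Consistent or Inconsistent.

Premises 2 and 9 are O(¬summon_witness → ¬authorize_manifest) and O(summon_witness → ¬authorize_manifest); every ideal world satisfies ¬summon_witness or summon_witness, so in either case ¬authorize_manifest holds — hence O(¬authorize_manifest).
From O(¬authorize_manifest) and premise 1, O(¬authorize_manifest → take_oath), we obtain O(take_oath).
Applying K to premise 4 (O(take_oath → dim_lights)) and O(take_oath) yields O(dim_lights).
The contrapositive of premise 3 (O(redact_credential → ¬dim_lights)) is O(dim_lights → ¬redact_credential), and O(dim_lights) is already established, so O(¬redact_credential).
However, premise 6 gives O(redact_credential).
We now have both O(¬redact_credential) and O(redact_credential) — redact_credential is simultaneously obligatory and forbidden, violating the D-axiom.

Inconsistent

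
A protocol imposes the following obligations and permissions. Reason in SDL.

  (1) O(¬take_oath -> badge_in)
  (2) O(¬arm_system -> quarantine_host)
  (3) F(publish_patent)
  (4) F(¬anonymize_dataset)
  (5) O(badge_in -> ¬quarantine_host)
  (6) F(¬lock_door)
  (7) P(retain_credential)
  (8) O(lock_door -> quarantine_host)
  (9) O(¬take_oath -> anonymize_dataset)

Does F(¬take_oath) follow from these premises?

Yes

F(¬lock_door) at premise 6 means O(lock_door).
From O(lock_door) and premise 8, O(lock_door -> quarantine_host), we obtain O(quarantine_host).
Premise 5 is O(badge_in -> ¬quarantine_host); contrapositively O(quarantine_host -> ¬badge_in). Since O(quarantine_host) holds, K gives O(¬badge_in).
Premise 1 is O(¬take_oath -> badge_in); contrapositively O(¬badge_in -> take_oath). Since O(¬badge_in) holds, K gives O(take_oath).
Premises 2, 3, 4, 7, 9 do not contribute to this derivation.
So O(take_oath) holds, i.e. F(¬take_oath). The claim follows.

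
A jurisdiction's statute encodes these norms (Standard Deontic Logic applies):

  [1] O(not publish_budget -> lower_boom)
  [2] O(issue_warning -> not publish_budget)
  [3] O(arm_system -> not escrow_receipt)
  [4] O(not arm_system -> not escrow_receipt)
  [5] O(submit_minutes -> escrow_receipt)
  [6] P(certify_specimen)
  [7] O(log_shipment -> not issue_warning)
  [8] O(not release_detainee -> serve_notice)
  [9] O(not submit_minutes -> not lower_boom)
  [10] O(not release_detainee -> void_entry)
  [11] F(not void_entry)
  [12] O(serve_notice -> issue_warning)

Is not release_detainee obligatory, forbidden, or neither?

Forbidden

Premises 3 and 4 are O(arm_system -> not escrow_receipt) and O(not arm_system -> not escrow_receipt); every ideal world satisfies arm_system or not arm_system, so in either case not escrow_receipt holds — hence O(not escrow_receipt).
Premise 5 is O(submit_minutes -> escrow_receipt); contrapositively O(not escrow_receipt -> not submit_minutes). Since O(not escrow_receipt) holds, K gives O(not submit_minutes).
Applying K to premise 9 (O(not submit_minutes -> not lower_boom)) and O(not submit_minutes) yields O(not lower_boom).
Premise 1, O(not publish_budget -> lower_boom), contraposes to O(not lower_boom -> publish_budget); with O(not lower_boom) we get O(publish_budget).
Premise 2 is O(issue_warning -> not publish_budget); contrapositively O(publish_budget -> not issue_warning). Since O(publish_budget) holds, K gives O(not issue_warning).
Premise 12 is O(serve_notice -> issue_warning); contrapositively O(not issue_warning -> not serve_notice). Since O(not issue_warning) holds, K gives O(not serve_notice).
Premise 8 is O(not release_detainee -> serve_notice); contrapositively O(not serve_notice -> release_detainee). Since O(not serve_notice) holds, K gives O(release_detainee).
Premises 6, 7, 10, 11 do not contribute to this derivation.
Thus O(release_detainee), which is F(not release_detainee): not release_detainee is forbidden.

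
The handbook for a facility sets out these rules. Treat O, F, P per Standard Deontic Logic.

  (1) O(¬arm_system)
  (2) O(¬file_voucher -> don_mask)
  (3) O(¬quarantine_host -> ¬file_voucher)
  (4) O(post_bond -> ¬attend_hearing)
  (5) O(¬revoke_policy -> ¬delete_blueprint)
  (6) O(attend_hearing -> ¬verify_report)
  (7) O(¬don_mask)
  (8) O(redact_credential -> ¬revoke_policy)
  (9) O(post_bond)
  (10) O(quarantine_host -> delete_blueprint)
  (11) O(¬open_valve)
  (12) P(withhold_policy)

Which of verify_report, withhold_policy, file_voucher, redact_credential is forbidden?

redact_credential

From premise 7 we have O(¬don_mask).
Premise 2 is O(¬file_voucher -> don_mask); contrapositively O(¬don_mask -> file_voucher). Since O(¬don_mask) holds, K gives O(file_voucher).
Premise 3, O(¬quarantine_host -> ¬file_voucher), contraposes to O(file_voucher -> quarantine_host); with O(file_voucher) we get O(quarantine_host).
Premise 10 is O(quarantine_host -> delete_blueprint); since O(quarantine_host), deontic closure gives O(delete_blueprint).
Premise 5 is O(¬revoke_policy -> ¬delete_blueprint); contrapositively O(delete_blueprint -> revoke_policy). Since O(delete_blueprint) holds, K gives O(revoke_policy).
The contrapositive of premise 8 (O(redact_credential -> ¬revoke_policy)) is O(revoke_policy -> ¬redact_credential), and O(revoke_policy) is already established, so O(¬redact_credential).
So O(¬redact_credential) holds, i.e. redact_credential is forbidden. None of the other listed options is forbidden under the premises.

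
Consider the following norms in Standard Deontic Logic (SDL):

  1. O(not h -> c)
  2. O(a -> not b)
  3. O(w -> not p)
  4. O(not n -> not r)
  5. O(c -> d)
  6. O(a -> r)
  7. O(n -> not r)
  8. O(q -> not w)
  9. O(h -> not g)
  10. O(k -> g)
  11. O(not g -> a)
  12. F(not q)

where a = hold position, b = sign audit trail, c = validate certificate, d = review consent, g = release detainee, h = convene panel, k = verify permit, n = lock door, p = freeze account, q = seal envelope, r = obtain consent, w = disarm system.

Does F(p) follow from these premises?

No

Premise 3 is O(w -> not p), but O(w) is not derivable from the premises, so it does not yield O(not p).
No other premise forces O(not p). An ideal world satisfying every premise can still have p true, so F(p) is not derivable.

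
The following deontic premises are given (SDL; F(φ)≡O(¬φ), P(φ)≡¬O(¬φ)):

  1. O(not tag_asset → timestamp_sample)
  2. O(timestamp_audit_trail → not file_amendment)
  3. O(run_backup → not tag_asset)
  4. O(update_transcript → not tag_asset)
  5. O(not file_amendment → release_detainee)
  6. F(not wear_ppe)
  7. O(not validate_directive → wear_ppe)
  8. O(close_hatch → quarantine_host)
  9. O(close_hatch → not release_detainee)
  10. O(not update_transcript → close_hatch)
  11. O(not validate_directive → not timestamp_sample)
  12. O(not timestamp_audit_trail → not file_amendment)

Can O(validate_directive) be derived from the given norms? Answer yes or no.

Yes

Premises 12 and 2 are O(not timestamp_audit_trail → not file_amendment) and O(timestamp_audit_trail → not file_amendment); every ideal world satisfies not timestamp_audit_trail or timestamp_audit_trail, so in either case not file_amendment holds — hence O(not file_amendment).
Applying K to premise 5 (O(not file_amendment → release_detainee)) and O(not file_amendment) yields O(release_detainee).
Premise 9, O(close_hatch → not release_detainee), contraposes to O(release_detainee → not close_hatch); with O(release_detainee) we get O(not close_hatch).
Premise 10, O(not update_transcript → close_hatch), contraposes to O(not close_hatch → update_transcript); with O(not close_hatch) we get O(update_transcript).
From O(update_transcript) and premise 4, O(update_transcript → not tag_asset), we obtain O(not tag_asset).
Applying K to premise 1 (O(not tag_asset → timestamp_sample)) and O(not tag_asset) yields O(timestamp_sample).
Premise 11 is O(not validate_directive → not timestamp_sample); contrapositively O(timestamp_sample → validate_directive). Since O(timestamp_sample) holds, K gives O(validate_directive).
Premises 3, 6, 7, 8 do not contribute to this derivation.
So O(validate_directive) follows.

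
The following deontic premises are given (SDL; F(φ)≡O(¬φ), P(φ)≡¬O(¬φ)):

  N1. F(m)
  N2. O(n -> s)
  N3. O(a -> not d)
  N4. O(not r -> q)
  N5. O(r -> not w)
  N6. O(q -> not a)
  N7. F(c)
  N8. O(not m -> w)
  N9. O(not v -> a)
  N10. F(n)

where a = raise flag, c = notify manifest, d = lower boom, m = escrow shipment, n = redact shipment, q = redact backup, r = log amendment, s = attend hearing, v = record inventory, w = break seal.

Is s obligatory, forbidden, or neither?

Premise 2 is O(n -> s), but O(n) is not derivable from the premises, so it does not yield O(s).
No premise or chain of K-axiom applications forces O(s), and none forces O(not s). So s is neither obligatory nor forbidden under these norms.

Neither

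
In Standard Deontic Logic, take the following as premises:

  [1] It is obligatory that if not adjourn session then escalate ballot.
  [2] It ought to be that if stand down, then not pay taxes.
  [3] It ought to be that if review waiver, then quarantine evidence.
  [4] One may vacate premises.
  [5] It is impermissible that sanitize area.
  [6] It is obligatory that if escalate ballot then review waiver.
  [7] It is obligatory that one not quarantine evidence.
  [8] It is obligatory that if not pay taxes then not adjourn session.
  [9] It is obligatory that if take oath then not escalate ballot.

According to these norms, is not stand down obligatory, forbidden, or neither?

Obligatory

Premise 7 gives O(¬quarantine_evidence).
Premise 3 is O(review_waiver → quarantine_evidence); contrapositively O(¬quarantine_evidence → ¬review_waiver). Since O(¬quarantine_evidence) holds, K gives O(¬review_waiver).
Premise 6, O(escalate_ballot → review_waiver), contraposes to O(¬review_waiver → ¬escalate_ballot); with O(¬review_waiver) we get O(¬escalate_ballot).
Premise 1, O(¬adjourn_session → escalate_ballot), contraposes to O(¬escalate_ballot → adjourn_session); with O(¬escalate_ballot) we get O(adjourn_session).
The contrapositive of premise 8 (O(¬pay_taxes → ¬adjourn_session)) is O(adjourn_session → pay_taxes), and O(adjourn_session) is already established, so O(pay_taxes).
Premise 2 is O(stand_down → ¬pay_taxes); contrapositively O(pay_taxes → ¬stand_down). Since O(pay_taxes) holds, K gives O(¬stand_down).
Premises 4, 5, 9 do not contribute to this derivation.
Hence ¬stand_down is obligatory.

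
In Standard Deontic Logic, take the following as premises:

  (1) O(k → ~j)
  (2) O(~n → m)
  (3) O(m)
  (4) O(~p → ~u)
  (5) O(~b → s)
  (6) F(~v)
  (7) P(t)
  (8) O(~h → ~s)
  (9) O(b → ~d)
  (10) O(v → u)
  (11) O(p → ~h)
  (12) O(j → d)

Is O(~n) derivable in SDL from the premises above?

Premise 2 is O(~n → m); even if O(m) held, inferring O(~n) would be affirming the consequent — invalid.
No other premise forces O(~n). An ideal world satisfying every premise can still have ~n false, so O(~n) is not derivable.

No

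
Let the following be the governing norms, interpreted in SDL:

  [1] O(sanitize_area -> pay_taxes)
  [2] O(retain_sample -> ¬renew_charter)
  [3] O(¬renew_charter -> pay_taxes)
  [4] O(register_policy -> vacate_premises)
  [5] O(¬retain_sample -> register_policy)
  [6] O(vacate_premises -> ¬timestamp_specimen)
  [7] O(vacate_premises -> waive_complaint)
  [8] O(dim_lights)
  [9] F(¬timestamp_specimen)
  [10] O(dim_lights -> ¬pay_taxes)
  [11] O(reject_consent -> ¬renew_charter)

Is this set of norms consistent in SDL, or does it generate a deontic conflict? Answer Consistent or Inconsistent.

Premise 9 is F(¬timestamp_specimen), i.e. O(timestamp_specimen).
Premise 6, O(vacate_premises -> ¬timestamp_specimen), contraposes to O(timestamp_specimen -> ¬vacate_premises); with O(timestamp_specimen) we get O(¬vacate_premises).
Premise 4, O(register_policy -> vacate_premises), contraposes to O(¬vacate_premises -> ¬register_policy); with O(¬vacate_premises) we get O(¬register_policy).
Premise 5 is O(¬retain_sample -> register_policy); contrapositively O(¬register_policy -> retain_sample). Since O(¬register_policy) holds, K gives O(retain_sample).
Applying K to premise 2 (O(retain_sample -> ¬renew_charter)) and O(retain_sample) yields O(¬renew_charter).
Premise 3 is O(¬renew_charter -> pay_taxes); since O(¬renew_charter), deontic closure gives O(pay_taxes).
Premise 10, O(dim_lights -> ¬pay_taxes), contraposes to O(pay_taxes -> ¬dim_lights); with O(pay_taxes) we get O(¬dim_lights).
But premise 8 directly asserts O(dim_lights).
We now have both O(¬dim_lights) and O(dim_lights) — dim_lights is simultaneously obligatory and forbidden, violating the D-axiom.

Inconsistent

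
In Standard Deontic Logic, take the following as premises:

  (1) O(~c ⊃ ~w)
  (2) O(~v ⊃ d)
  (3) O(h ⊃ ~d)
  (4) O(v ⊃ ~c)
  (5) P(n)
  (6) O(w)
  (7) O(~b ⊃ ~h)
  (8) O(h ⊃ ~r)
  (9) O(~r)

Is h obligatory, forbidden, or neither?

Forbidden

Premise 6 gives O(w).
The contrapositive of premise 1 (O(~c ⊃ ~w)) is O(w ⊃ c), and O(w) is already established, so O(c).
Premise 4 is O(v ⊃ ~c); contrapositively O(c ⊃ ~v). Since O(c) holds, K gives O(~v).
From O(~v) and premise 2, O(~v ⊃ d), we obtain O(d).
The contrapositive of premise 3 (O(h ⊃ ~d)) is O(d ⊃ ~h), and O(d) is already established, so O(~h).
Premises 5, 7, 8, 9 do not contribute to this derivation.
Thus O(~h), which is F(h): h is forbidden.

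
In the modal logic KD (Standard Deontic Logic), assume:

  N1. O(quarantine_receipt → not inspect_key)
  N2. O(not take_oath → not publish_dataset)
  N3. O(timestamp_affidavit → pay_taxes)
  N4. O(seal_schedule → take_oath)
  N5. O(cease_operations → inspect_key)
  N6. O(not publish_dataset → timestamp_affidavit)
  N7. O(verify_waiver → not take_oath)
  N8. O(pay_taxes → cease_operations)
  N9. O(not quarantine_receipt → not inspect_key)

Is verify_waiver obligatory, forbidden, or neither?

Premises 9 and 1 are O(not quarantine_receipt → not inspect_key) and O(quarantine_receipt → not inspect_key); every ideal world satisfies not quarantine_receipt or quarantine_receipt, so in either case not inspect_key holds — hence O(not inspect_key).
The contrapositive of premise 5 (O(cease_operations → inspect_key)) is O(not inspect_key → not cease_operations), and O(not inspect_key) is already established, so O(not cease_operations).
Premise 8 is O(pay_taxes → cease_operations); contrapositively O(not cease_operations → not pay_taxes). Since O(not cease_operations) holds, K gives O(not pay_taxes).
The contrapositive of premise 3 (O(timestamp_affidavit → pay_taxes)) is O(not pay_taxes → not timestamp_affidavit), and O(not pay_taxes) is already established, so O(not timestamp_affidavit).
The contrapositive of premise 6 (O(not publish_dataset → timestamp_affidavit)) is O(not timestamp_affidavit → publish_dataset), and O(not timestamp_affidavit) is already established, so O(publish_dataset).
Premise 2, O(not take_oath → not publish_dataset), contraposes to O(publish_dataset → take_oath); with O(publish_dataset) we get O(take_oath).
Premise 7 is O(verify_waiver → not take_oath); contrapositively O(take_oath → not verify_waiver). Since O(take_oath) holds, K gives O(not verify_waiver).
Premise 4 does not contribute to this derivation.
Thus O(not verify_waiver), which is F(verify_waiver): verify_waiver is forbidden.

Forbidden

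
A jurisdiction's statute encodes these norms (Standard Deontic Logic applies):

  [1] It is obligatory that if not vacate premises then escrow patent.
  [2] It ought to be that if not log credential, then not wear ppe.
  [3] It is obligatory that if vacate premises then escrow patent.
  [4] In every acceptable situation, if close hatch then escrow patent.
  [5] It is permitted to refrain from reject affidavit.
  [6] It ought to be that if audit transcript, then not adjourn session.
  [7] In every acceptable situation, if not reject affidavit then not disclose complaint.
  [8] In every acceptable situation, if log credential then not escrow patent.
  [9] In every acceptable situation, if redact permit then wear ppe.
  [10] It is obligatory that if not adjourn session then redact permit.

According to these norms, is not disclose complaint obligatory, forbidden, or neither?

Neither

Premise 7 is O(¬reject_affidavit → ¬disclose_complaint), but O(¬reject_affidavit) is not derivable from the premises (the permission P(¬reject_affidavit) asserts only ¬O(reject_affidavit), not O(¬reject_affidavit)), so it does not yield O(¬disclose_complaint).
No premise or chain of K-axiom applications forces O(¬disclose_complaint), and none forces O(disclose_complaint). So ¬disclose_complaint is neither obligatory nor forbidden under these norms.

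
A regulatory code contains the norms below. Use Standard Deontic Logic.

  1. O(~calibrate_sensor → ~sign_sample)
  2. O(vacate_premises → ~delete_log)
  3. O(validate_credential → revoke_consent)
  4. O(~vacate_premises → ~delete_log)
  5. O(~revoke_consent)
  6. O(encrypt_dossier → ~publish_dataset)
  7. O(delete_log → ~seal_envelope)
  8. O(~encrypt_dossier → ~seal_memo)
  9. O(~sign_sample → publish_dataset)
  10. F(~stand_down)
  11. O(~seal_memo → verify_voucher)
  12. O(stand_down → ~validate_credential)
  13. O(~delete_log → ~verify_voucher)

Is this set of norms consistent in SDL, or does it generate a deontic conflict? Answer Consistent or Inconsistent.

Premise 3 is O(validate_credential → revoke_consent), but O(validate_credential) is not derivable from the premises, so it does not yield O(revoke_consent).
So O(revoke_consent) is not derivable, and the apparent clash with O(~revoke_consent) does not arise.
A world satisfying every obligation exists (e.g. calibrate_sensor=true, delete_log=false, encrypt_dossier=true, publish_dataset=false, revoke_consent=false, seal_envelope=false, seal_memo=true, sign_sample=true, stand_down=true, vacate_premises=false, validate_credential=false, verify_voucher=false); no atom is both obligatory and forbidden, so the set is consistent.

Consistent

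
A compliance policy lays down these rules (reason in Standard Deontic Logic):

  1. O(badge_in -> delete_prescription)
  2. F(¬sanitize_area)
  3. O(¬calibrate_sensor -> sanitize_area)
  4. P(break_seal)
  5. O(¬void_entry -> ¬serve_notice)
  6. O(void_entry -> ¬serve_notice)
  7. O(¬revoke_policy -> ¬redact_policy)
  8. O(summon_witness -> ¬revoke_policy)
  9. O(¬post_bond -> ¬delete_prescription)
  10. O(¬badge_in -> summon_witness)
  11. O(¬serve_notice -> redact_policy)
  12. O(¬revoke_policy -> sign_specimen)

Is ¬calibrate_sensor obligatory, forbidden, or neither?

Premise 3 is O(¬calibrate_sensor -> sanitize_area); even if O(sanitize_area) held, inferring O(¬calibrate_sensor) would be affirming the consequent — invalid.
No premise or chain of K-axiom applications forces O(¬calibrate_sensor), and none forces O(calibrate_sensor). So ¬calibrate_sensor is neither obligatory nor forbidden under these norms.

Neither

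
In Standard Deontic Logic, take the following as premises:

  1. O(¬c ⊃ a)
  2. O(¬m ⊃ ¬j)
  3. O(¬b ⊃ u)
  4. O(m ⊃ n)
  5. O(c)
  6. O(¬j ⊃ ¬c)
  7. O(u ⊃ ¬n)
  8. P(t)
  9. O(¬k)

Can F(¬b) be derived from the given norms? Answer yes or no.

Yes

Premise 5 gives O(c).
Premise 6 is O(¬j ⊃ ¬c); contrapositively O(c ⊃ j). Since O(c) holds, K gives O(j).
Premise 2, O(¬m ⊃ ¬j), contraposes to O(j ⊃ m); with O(j) we get O(m).
Applying K to premise 4 (O(m ⊃ n)) and O(m) yields O(n).
The contrapositive of premise 7 (O(u ⊃ ¬n)) is O(n ⊃ ¬u), and O(n) is already established, so O(¬u).
Premise 3 is O(¬b ⊃ u); contrapositively O(¬u ⊃ b). Since O(¬u) holds, K gives O(b).
Premises 1, 8, 9 do not contribute to this derivation.
So O(b) holds, i.e. F(¬b). The claim follows.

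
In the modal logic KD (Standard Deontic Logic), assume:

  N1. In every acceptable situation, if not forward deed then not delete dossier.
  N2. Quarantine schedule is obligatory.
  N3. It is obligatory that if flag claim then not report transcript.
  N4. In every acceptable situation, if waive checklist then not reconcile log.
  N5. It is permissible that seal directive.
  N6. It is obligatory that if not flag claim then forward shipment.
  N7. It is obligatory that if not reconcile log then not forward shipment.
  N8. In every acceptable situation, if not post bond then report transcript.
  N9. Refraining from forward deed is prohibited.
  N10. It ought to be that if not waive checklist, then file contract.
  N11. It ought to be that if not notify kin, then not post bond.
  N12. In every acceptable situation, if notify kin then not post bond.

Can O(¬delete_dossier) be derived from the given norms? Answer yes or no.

No

Premise 1 is O(¬forward_deed → ¬delete_dossier), but O(¬forward_deed) is not derivable from the premises, so it does not yield O(¬delete_dossier).
No other premise forces O(¬delete_dossier). An ideal world satisfying every premise can still have ¬delete_dossier false, so O(¬delete_dossier) is not derivable.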